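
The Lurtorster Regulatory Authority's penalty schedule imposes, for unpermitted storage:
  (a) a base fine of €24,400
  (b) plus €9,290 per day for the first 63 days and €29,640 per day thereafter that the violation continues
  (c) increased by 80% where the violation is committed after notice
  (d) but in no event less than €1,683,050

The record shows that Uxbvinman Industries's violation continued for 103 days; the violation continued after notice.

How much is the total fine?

€3,231,486

First 63 days: 63 × €9,290 = €585,270
Remaining days: (103 − 63) × €29,640 = €1,185,600
Per-day component: €585,270 + €1,185,600 = €1,770,870
Base plus per-day: €24,400 + €1,770,870 = €1,795,270
Enhancement: 80% of €1,795,270 = €1,436,216
Enhanced fine: €1,795,270 + €1,436,216 = €3,231,486
Minimum €1,683,050: €3,231,486 meets the minimum, no increase.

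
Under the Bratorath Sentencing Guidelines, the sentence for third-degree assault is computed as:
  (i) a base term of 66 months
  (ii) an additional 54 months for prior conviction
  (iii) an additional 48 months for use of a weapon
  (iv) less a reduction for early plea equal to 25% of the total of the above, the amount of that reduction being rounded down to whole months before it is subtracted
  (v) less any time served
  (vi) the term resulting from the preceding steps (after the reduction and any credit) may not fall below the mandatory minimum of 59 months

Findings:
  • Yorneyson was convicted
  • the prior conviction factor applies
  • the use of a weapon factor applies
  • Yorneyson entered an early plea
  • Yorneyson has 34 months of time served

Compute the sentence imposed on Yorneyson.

Prior conviction enhancement: +54 months
Use of a weapon enhancement: +48 months
Adjusted term: 66 months + 54 months + 48 months = 168 months
Early plea reduction: 25% of 168 months = 42 months (rounded down)
After reduction: 168 − 42 = 126 months
Less time served: 126 months − 34 months = 92 months
Minimum 59 months: 92 months meets the minimum, no increase.

92 months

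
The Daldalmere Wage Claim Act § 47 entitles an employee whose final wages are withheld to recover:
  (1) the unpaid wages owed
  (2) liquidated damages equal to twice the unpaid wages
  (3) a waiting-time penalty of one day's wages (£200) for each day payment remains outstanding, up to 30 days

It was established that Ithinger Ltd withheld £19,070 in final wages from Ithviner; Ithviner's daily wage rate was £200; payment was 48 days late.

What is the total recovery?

Total award: £63,210

Doubled: 2 × £19,070 = £38,140
Penalty days: min(48, 30) = 30
Waiting-time penalty: 30 × £200 = £6,000
Total award: £19,070 + £38,140 + £6,000 = £63,210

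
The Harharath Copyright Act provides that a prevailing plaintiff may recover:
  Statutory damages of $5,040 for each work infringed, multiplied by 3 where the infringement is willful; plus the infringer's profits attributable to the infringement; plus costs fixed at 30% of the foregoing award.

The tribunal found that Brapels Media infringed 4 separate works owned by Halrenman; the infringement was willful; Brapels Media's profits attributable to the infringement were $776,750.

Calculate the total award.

Statutory damages: 4 × $5,040 = $20,160
Trebled: 3 × $20,160 = $60,480
Combined award: $60,480 + $776,750 = $837,230
Costs: 30% of $837,230 = $251,169
Award plus costs: $837,230 + $251,169 = $1,088,399

$1,088,399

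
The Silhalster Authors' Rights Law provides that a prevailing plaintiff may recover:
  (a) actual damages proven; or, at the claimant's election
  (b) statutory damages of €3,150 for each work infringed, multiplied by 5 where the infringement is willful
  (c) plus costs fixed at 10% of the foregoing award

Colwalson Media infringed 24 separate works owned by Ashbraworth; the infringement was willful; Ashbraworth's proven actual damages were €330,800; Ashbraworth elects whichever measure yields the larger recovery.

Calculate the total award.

€415,800

Statutory damages: 24 × €3,150 = €75,600
Multiplied by 5: 5 × €75,600 = €378,000
Greater of actual damages (€330,800) or enhanced statutory damages (€378,000): €378,000
Costs: 10% of €378,000 = €37,800
Award plus costs: €378,000 + €37,800 = €415,800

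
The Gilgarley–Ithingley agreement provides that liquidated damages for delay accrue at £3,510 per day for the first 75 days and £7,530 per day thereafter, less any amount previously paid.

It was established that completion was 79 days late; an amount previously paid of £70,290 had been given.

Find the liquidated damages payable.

Liquidated damages: £223,080

First 75 days: 75 × £3,510 = £263,250
Remaining days: (79 − 75) × £7,530 = £30,120
Accrued per-day damages: £263,250 + £30,120 = £293,370
Less amount previously paid: £293,370 − £70,290 = £223,080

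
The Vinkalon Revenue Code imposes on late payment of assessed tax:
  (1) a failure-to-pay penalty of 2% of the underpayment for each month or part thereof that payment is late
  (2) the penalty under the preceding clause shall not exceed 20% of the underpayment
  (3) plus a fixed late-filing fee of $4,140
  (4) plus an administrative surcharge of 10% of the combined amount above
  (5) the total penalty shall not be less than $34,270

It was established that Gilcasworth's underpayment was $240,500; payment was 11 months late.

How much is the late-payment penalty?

Accrued rate: 2% × 11 = 22%, capped at 20% → 20%
Failure-to-pay penalty: 20% of $240,500 = $48,100
Penalty before surcharge: $48,100 + $4,140 = $52,240
Administrative surcharge: 10% of $52,240 = $5,224
Total penalty: $52,240 + $5,224 = $57,464
Minimum $34,270: $57,464 meets the minimum, no increase.

Penalty: $57,464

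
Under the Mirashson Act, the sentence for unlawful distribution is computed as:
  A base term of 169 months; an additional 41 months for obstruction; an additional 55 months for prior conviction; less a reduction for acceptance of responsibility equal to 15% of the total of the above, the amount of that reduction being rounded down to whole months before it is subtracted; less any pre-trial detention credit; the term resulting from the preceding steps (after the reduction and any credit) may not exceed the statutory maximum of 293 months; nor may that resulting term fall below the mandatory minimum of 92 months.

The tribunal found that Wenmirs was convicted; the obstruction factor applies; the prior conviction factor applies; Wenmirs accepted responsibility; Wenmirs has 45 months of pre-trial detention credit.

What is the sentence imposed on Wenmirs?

181 months

Obstruction enhancement: +41 months
Prior conviction enhancement: +55 months
Adjusted term: 169 months + 41 months + 55 months = 265 months
Acceptance of responsibility reduction: 15% of 265 months = 39 months (rounded down)
After reduction: 265 − 39 = 226 months
Less pre-trial detention credit: 226 months − 45 months = 181 months
Cap at 293 months: 181 months is within the cap, no reduction.
Minimum 92 months: 181 months meets the minimum, no increase.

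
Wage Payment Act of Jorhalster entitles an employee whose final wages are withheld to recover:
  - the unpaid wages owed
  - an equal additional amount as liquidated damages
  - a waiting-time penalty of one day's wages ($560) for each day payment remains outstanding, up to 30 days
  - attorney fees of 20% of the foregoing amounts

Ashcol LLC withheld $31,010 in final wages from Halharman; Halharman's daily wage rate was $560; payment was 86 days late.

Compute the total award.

$94,584

Liquidated damages (equal amount): $31,010
Penalty days: min(86, 30) = 30
Waiting-time penalty: 30 × $560 = $16,800
Subtotal: $31,010 + $31,010 + $16,800 = $78,820
Attorney fees: 20% of $78,820 = $15,764
Total award: $78,820 + $15,764 = $94,584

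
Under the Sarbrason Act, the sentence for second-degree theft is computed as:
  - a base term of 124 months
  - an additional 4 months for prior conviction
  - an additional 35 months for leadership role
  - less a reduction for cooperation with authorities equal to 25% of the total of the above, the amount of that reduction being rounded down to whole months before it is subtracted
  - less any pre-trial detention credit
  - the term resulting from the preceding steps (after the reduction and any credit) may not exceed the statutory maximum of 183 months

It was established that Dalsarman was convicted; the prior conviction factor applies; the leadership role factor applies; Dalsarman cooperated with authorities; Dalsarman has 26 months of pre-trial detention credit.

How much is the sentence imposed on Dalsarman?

Prior conviction enhancement: +4 months
Leadership role enhancement: +35 months
Adjusted term: 124 months + 4 months + 35 months = 163 months
Cooperation with authorities reduction: 25% of 163 months = 40 months (rounded down)
After reduction: 163 − 40 = 123 months
Less pre-trial detention credit: 123 months − 26 months = 97 months
Cap at 183 months: 97 months is within the cap, no reduction.

97 months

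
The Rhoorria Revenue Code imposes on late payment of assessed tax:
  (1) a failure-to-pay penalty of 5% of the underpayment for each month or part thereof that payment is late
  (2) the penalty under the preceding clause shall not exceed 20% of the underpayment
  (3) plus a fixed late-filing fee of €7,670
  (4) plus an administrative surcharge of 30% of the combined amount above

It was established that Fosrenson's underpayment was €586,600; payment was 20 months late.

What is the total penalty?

Accrued rate: 5% × 20 = 100%, capped at 20% → 20%
Failure-to-pay penalty: 20% of €586,600 = €117,320
Penalty before surcharge: €117,320 + €7,670 = €124,990
Administrative surcharge: 30% of €124,990 = €37,497
Total penalty: €124,990 + €37,497 = €162,487

Penalty: €162,487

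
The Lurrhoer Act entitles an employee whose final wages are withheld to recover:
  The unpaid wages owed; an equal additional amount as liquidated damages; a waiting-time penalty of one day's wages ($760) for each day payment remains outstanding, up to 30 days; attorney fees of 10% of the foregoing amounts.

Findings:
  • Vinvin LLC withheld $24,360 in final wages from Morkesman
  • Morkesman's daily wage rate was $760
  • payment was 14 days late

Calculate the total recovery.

$65,296

Liquidated damages (equal amount): $24,360
Penalty days: min(14, 30) = 14
Waiting-time penalty: 14 × $760 = $10,640
Subtotal: $24,360 + $24,360 + $10,640 = $59,360
Attorney fees: 10% of $59,360 = $5,936
Total award: $59,360 + $5,936 = $65,296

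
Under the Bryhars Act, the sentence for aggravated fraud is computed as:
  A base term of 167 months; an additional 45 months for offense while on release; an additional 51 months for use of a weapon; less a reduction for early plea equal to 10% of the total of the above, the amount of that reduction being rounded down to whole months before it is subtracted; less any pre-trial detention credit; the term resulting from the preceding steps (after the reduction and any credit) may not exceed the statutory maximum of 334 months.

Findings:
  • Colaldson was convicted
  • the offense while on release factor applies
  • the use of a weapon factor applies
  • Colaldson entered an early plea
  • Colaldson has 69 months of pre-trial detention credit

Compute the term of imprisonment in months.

168 months

Offense while on release enhancement: +45 months
Use of a weapon enhancement: +51 months
Adjusted term: 167 months + 45 months + 51 months = 263 months
Early plea reduction: 10% of 263 months = 26 months (rounded down)
After reduction: 263 − 26 = 237 months
Less pre-trial detention credit: 237 months − 69 months = 168 months
Cap at 334 months: 168 months is within the cap, no reduction.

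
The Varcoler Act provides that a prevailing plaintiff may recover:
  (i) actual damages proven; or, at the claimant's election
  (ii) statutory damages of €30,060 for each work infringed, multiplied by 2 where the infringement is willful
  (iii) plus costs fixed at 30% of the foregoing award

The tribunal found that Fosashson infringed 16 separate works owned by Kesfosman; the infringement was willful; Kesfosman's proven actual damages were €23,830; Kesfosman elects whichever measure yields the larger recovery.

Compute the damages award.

€1,250,496

Statutory damages: 16 × €30,060 = €480,960
Doubled: 2 × €480,960 = €961,920
Greater of actual damages (€23,830) or enhanced statutory damages (€961,920): €961,920
Costs: 30% of €961,920 = €288,576
Award plus costs: €961,920 + €288,576 = €1,250,496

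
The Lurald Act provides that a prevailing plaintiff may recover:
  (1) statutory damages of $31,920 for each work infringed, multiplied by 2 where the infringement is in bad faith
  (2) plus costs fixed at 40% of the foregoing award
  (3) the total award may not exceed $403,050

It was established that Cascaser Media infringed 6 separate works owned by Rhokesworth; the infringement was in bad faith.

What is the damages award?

Award: $403,050

Statutory damages: 6 × $31,920 = $191,520
Doubled: 2 × $191,520 = $383,040
Costs: 40% of $383,040 = $153,216
Award plus costs: $383,040 + $153,216 = $536,256
Cap at $403,050: $536,256 exceeds the cap → $403,050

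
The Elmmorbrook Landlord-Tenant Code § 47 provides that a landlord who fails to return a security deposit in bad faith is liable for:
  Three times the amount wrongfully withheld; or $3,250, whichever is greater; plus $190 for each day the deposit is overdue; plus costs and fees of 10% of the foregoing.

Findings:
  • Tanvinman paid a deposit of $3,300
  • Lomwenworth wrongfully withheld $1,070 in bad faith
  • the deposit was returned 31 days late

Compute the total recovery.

Trebled: 3 × $1,070 = $3,210
Minimum $3,250: $3,210 is below the minimum → $3,250
Late-return penalty: 31 × $190 = $5,890
Damages plus late penalty: $3,250 + $5,890 = $9,140
Costs and fees: 10% of $9,140 = $914
Total recovery: $9,140 + $914 = $10,054

$10,054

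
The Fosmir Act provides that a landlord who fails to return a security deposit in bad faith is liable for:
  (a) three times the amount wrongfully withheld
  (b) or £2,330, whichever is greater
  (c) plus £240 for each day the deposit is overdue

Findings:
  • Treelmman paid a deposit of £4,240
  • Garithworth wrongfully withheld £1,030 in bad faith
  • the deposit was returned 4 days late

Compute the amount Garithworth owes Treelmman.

Trebled: 3 × £1,030 = £3,090
Minimum £2,330: £3,090 meets the minimum, no increase.
Late-return penalty: 4 × £240 = £960
Damages plus late penalty: £3,090 + £960 = £4,050

£4,050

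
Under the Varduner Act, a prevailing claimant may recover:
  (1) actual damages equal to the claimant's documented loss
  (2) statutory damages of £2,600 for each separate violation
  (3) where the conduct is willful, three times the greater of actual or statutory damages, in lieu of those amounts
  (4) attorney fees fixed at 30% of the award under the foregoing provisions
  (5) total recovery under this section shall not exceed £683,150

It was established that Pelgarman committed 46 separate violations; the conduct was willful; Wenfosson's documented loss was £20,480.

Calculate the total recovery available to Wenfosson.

£466,440

Statutory damages: 46 × £2,600 = £119,600
Greater of actual damages (£20,480) or statutory damages (£119,600): £119,600
Trebled: 3 × £119,600 = £358,800
Attorney fees: 30% of £358,800 = £107,640
Total before cap: £358,800 + £107,640 = £466,440
Cap at £683,150: £466,440 is within the cap, no reduction.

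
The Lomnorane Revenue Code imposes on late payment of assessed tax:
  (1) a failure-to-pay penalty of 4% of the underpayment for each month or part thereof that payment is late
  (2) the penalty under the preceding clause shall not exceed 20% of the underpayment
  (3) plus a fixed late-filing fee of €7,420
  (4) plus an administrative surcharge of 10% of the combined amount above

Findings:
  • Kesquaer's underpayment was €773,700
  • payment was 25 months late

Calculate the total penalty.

€178,376

Accrued rate: 4% × 25 = 100%, capped at 20% → 20%
Failure-to-pay penalty: 20% of €773,700 = €154,740
Penalty before surcharge: €154,740 + €7,420 = €162,160
Administrative surcharge: 10% of €162,160 = €16,216
Total penalty: €162,160 + €16,216 = €178,376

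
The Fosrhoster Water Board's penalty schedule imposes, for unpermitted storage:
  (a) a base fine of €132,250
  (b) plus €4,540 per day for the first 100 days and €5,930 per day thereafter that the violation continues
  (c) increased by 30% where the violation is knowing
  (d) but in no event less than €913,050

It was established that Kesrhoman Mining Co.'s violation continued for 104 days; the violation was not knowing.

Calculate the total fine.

First 100 days: 100 × €4,540 = €454,000
Remaining days: (104 − 100) × €5,930 = €23,720
Per-day component: €454,000 + €23,720 = €477,720
Base plus per-day: €132,250 + €477,720 = €609,970
The violation was not knowing: no 30% increase.
Minimum €913,050: €609,970 is below the minimum → €913,050

€913,050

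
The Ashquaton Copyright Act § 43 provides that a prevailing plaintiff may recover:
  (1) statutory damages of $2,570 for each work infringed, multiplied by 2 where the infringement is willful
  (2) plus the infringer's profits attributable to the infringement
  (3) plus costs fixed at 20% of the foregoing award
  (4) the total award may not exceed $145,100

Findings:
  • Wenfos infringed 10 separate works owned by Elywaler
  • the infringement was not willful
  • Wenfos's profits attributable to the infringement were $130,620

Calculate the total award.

$145,100

Statutory damages: 10 × $2,570 = $25,700
Infringement not willful: no ×2 enhancement.
Combined award: $25,700 + $130,620 = $156,320
Costs: 20% of $156,320 = $31,264
Award plus costs: $156,320 + $31,264 = $187,584
Cap at $145,100: $187,584 exceeds the cap → $145,100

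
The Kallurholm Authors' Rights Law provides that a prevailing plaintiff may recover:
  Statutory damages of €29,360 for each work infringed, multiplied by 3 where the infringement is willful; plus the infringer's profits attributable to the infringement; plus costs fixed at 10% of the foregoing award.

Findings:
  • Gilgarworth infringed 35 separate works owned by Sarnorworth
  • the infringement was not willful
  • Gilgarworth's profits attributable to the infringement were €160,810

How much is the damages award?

Statutory damages: 35 × €29,360 = €1,027,600
Infringement not willful: no ×3 enhancement.
Combined award: €1,027,600 + €160,810 = €1,188,410
Costs: 10% of €1,188,410 = €118,841
Award plus costs: €1,188,410 + €118,841 = €1,307,251

Award: €1,307,251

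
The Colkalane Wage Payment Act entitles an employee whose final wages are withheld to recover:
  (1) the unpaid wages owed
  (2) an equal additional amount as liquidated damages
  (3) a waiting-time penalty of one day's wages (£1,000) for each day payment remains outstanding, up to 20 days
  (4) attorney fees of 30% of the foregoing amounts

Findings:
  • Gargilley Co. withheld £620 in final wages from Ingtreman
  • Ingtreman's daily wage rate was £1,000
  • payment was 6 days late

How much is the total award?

£9,412

Liquidated damages (equal amount): £620
Penalty days: min(6, 20) = 6
Waiting-time penalty: 6 × £1,000 = £6,000
Subtotal: £620 + £620 + £6,000 = £7,240
Attorney fees: 30% of £7,240 = £2,172
Total award: £7,240 + £2,172 = £9,412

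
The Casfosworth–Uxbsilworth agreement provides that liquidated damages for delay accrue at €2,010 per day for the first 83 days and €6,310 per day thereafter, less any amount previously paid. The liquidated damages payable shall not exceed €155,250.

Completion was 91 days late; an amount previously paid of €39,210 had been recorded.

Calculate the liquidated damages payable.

€155,250

First 83 days: 83 × €2,010 = €166,830
Remaining days: (91 − 83) × €6,310 = €50,480
Accrued per-day damages: €166,830 + €50,480 = €217,310
Less amount previously paid: €217,310 − €39,210 = €178,100
Cap at €155,250: €178,100 exceeds the cap → €155,250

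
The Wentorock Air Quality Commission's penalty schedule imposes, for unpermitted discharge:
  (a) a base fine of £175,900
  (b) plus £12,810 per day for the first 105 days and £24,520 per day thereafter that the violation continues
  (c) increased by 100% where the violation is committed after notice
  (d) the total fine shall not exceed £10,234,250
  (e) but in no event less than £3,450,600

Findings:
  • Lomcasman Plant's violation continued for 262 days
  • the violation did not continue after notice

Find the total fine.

£5,370,590

First 105 days: 105 × £12,810 = £1,345,050
Remaining days: (262 − 105) × £24,520 = £3,849,640
Per-day component: £1,345,050 + £3,849,640 = £5,194,690
Base plus per-day: £175,900 + £5,194,690 = £5,370,590
The violation did not continue after notice: no 100% increase.
Cap at £10,234,250: £5,370,590 is within the cap, no reduction.
Minimum £3,450,600: £5,370,590 meets the minimum, no increase.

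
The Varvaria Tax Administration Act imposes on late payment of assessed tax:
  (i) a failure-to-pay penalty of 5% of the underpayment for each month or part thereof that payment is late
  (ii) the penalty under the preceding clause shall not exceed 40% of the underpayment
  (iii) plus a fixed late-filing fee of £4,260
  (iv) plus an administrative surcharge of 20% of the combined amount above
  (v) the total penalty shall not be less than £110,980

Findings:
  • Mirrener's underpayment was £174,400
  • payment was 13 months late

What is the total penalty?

Accrued rate: 5% × 13 = 65%, capped at 40% → 40%
Failure-to-pay penalty: 40% of £174,400 = £69,760
Penalty before surcharge: £69,760 + £4,260 = £74,020
Administrative surcharge: 20% of £74,020 = £14,804
Total penalty: £74,020 + £14,804 = £88,824
Minimum £110,980: £88,824 is below the minimum → £110,980

£110,980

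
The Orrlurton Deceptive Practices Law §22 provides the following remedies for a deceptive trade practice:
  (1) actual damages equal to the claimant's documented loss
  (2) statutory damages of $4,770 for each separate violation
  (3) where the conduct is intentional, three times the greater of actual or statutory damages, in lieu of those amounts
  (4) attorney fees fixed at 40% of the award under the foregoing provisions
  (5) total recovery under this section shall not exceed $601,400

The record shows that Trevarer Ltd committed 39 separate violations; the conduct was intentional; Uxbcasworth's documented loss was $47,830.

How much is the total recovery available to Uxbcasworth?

$601,400

Statutory damages: 39 × $4,770 = $186,030
Greater of actual damages ($47,830) or statutory damages ($186,030): $186,030
Trebled: 3 × $186,030 = $558,090
Attorney fees: 40% of $558,090 = $223,236
Total before cap: $558,090 + $223,236 = $781,326
Cap at $601,400: $781,326 exceeds the cap → $601,400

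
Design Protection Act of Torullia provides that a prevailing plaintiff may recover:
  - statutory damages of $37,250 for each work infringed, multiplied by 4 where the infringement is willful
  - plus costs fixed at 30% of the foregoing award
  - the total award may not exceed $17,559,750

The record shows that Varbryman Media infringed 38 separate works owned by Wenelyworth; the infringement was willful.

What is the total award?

Statutory damages: 38 × $37,250 = $1,415,500
Multiplied by 4: 4 × $1,415,500 = $5,662,000
Costs: 30% of $5,662,000 = $1,698,600
Award plus costs: $5,662,000 + $1,698,600 = $7,360,600
Cap at $17,559,750: $7,360,600 is within the cap, no reduction.

$7,360,600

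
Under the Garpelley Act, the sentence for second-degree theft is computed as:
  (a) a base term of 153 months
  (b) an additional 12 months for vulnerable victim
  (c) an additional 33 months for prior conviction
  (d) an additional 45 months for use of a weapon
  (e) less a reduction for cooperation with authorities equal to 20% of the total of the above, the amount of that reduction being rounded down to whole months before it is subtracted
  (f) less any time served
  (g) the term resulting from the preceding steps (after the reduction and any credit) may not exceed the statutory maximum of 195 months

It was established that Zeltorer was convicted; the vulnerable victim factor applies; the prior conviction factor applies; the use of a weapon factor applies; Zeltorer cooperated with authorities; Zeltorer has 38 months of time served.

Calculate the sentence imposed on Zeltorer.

Vulnerable victim enhancement: +12 months
Prior conviction enhancement: +33 months
Use of a weapon enhancement: +45 months
Adjusted term: 153 months + 12 months + 33 months + 45 months = 243 months
Cooperation with authorities reduction: 20% of 243 months = 48 months (rounded down)
After reduction: 243 − 48 = 195 months
Less time served: 195 months − 38 months = 157 months
Cap at 195 months: 157 months is within the cap, no reduction.

157 months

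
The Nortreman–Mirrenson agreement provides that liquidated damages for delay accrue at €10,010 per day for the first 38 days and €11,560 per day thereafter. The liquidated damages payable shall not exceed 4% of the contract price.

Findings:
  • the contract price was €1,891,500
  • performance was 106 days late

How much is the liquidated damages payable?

First 38 days: 38 × €10,010 = €380,380
Remaining days: (106 − 38) × €11,560 = €786,080
Accrued per-day damages: €380,380 + €786,080 = €1,166,460
Cap: 4% of €1,891,500 = €75,660
Cap at €75,660: €1,166,460 exceeds the cap → €75,660

€75,660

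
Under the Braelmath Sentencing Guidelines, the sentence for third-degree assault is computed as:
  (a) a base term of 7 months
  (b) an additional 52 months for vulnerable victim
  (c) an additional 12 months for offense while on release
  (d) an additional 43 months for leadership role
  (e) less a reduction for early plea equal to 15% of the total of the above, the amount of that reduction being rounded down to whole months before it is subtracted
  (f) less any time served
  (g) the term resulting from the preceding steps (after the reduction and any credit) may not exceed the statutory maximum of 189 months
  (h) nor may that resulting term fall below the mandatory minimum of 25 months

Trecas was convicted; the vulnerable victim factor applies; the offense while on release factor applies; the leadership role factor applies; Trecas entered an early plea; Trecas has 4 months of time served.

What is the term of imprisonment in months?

93 months

Vulnerable victim enhancement: +52 months
Offense while on release enhancement: +12 months
Leadership role enhancement: +43 months
Adjusted term: 7 months + 52 months + 12 months + 43 months = 114 months
Early plea reduction: 15% of 114 months = 17 months (rounded down)
After reduction: 114 − 17 = 97 months
Less time served: 97 months − 4 months = 93 months
Cap at 189 months: 93 months is within the cap, no reduction.
Minimum 25 months: 93 months meets the minimum, no increase.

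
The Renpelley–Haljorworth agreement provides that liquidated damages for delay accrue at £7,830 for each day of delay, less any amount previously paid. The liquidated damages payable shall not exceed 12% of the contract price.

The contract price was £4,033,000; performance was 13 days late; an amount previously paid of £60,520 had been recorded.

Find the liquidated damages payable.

£41,270

Per-day damages: 13 × £7,830 = £101,790
Less amount previously paid: £101,790 − £60,520 = £41,270
Cap: 12% of £4,033,000 = £483,960
Cap at £483,960: £41,270 is within the cap, no reduction.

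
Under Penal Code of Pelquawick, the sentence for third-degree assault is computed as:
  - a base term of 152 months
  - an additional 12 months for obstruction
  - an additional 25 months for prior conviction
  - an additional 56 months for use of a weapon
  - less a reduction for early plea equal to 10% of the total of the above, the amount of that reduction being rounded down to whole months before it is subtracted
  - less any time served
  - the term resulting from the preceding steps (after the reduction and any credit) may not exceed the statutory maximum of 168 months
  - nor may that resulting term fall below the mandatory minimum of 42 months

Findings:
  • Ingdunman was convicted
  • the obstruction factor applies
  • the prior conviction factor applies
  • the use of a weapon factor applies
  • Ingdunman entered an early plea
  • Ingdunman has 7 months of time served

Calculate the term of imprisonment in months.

168 months

Obstruction enhancement: +12 months
Prior conviction enhancement: +25 months
Use of a weapon enhancement: +56 months
Adjusted term: 152 months + 12 months + 25 months + 56 months = 245 months
Early plea reduction: 10% of 245 months = 24 months (rounded down)
After reduction: 245 − 24 = 221 months
Less time served: 221 months − 7 months = 214 months
Cap at 168 months: 214 months exceeds the cap → 168 months
Minimum 42 months: 168 months meets the minimum, no increase.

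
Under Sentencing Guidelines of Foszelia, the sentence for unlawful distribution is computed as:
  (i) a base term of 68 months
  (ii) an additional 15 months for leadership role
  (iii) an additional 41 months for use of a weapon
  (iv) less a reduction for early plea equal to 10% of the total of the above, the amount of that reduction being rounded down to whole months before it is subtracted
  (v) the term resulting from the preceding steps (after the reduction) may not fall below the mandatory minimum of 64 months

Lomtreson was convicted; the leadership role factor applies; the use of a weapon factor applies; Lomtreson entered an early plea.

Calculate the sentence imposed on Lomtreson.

Leadership role enhancement: +15 months
Use of a weapon enhancement: +41 months
Adjusted term: 68 months + 15 months + 41 months = 124 months
Early plea reduction: 10% of 124 months = 12 months (rounded down)
After reduction: 124 − 12 = 112 months
Minimum 64 months: 112 months meets the minimum, no increase.

Sentence: 112 months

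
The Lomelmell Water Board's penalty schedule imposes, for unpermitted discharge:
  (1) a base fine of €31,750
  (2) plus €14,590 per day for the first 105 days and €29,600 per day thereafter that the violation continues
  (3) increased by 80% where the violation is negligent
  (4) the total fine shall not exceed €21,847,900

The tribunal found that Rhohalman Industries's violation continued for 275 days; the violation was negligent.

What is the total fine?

Civil penalty: €11,872,260

First 105 days: 105 × €14,590 = €1,531,950
Remaining days: (275 − 105) × €29,600 = €5,032,000
Per-day component: €1,531,950 + €5,032,000 = €6,563,950
Base plus per-day: €31,750 + €6,563,950 = €6,595,700
Enhancement: 80% of €6,595,700 = €5,276,560
Enhanced fine: €6,595,700 + €5,276,560 = €11,872,260
Cap at €21,847,900: €11,872,260 is within the cap, no reduction.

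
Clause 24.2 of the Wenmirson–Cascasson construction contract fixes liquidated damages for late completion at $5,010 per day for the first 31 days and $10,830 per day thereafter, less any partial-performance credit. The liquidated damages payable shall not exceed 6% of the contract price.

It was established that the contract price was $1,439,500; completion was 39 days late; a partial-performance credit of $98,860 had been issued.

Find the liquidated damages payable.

First 31 days: 31 × $5,010 = $155,310
Remaining days: (39 − 31) × $10,830 = $86,640
Accrued per-day damages: $155,310 + $86,640 = $241,950
Less partial-performance credit: $241,950 − $98,860 = $143,090
Cap: 6% of $1,439,500 = $86,370
Cap at $86,370: $143,090 exceeds the cap → $86,370

$86,370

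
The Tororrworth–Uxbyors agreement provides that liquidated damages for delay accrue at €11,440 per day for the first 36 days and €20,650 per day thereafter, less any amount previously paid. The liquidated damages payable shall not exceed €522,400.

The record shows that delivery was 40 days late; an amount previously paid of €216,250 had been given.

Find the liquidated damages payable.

First 36 days: 36 × €11,440 = €411,840
Remaining days: (40 − 36) × €20,650 = €82,600
Accrued per-day damages: €411,840 + €82,600 = €494,440
Less amount previously paid: €494,440 − €216,250 = €278,190
Cap at €522,400: €278,190 is within the cap, no reduction.

€278,190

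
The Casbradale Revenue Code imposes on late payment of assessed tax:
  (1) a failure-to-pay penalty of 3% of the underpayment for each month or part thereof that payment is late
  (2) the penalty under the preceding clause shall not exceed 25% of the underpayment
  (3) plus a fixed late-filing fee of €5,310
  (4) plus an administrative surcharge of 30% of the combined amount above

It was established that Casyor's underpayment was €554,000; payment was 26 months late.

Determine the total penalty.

€186,953

Accrued rate: 3% × 26 = 78%, capped at 25% → 25%
Failure-to-pay penalty: 25% of €554,000 = €138,500
Penalty before surcharge: €138,500 + €5,310 = €143,810
Administrative surcharge: 30% of €143,810 = €43,143
Total penalty: €143,810 + €43,143 = €186,953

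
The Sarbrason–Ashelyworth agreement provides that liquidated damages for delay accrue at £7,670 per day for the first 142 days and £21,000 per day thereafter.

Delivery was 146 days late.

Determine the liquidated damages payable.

£1,173,140

First 142 days: 142 × £7,670 = £1,089,140
Remaining days: (146 − 142) × £21,000 = £84,000
Accrued per-day damages: £1,089,140 + £84,000 = £1,173,140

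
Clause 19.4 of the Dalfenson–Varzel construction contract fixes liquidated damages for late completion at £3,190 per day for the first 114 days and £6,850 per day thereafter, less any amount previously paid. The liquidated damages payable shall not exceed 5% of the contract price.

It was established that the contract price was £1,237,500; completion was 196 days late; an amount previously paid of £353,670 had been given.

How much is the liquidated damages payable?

£61,875

First 114 days: 114 × £3,190 = £363,660
Remaining days: (196 − 114) × £6,850 = £561,700
Accrued per-day damages: £363,660 + £561,700 = £925,360
Less amount previously paid: £925,360 − £353,670 = £571,690
Cap: 5% of £1,237,500 = £61,875
Cap at £61,875: £571,690 exceeds the cap → £61,875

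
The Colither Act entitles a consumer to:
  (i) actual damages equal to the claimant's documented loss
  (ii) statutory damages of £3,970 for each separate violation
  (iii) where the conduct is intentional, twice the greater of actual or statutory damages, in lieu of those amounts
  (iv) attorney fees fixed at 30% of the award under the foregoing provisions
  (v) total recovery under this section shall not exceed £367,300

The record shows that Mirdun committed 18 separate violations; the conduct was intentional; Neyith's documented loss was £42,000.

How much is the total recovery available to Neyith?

Statutory damages: 18 × £3,970 = £71,460
Greater of actual damages (£42,000) or statutory damages (£71,460): £71,460
Doubled: 2 × £71,460 = £142,920
Attorney fees: 30% of £142,920 = £42,876
Total before cap: £142,920 + £42,876 = £185,796
Cap at £367,300: £185,796 is within the cap, no reduction.

£185,796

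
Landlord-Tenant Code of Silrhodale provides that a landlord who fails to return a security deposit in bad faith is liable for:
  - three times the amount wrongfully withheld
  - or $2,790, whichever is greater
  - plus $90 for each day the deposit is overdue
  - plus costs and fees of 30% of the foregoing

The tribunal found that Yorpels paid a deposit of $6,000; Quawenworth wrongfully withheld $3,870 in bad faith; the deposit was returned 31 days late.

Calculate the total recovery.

$18,720

Trebled: 3 × $3,870 = $11,610
Minimum $2,790: $11,610 meets the minimum, no increase.
Late-return penalty: 31 × $90 = $2,790
Damages plus late penalty: $11,610 + $2,790 = $14,400
Costs and fees: 30% of $14,400 = $4,320
Total recovery: $14,400 + $4,320 = $18,720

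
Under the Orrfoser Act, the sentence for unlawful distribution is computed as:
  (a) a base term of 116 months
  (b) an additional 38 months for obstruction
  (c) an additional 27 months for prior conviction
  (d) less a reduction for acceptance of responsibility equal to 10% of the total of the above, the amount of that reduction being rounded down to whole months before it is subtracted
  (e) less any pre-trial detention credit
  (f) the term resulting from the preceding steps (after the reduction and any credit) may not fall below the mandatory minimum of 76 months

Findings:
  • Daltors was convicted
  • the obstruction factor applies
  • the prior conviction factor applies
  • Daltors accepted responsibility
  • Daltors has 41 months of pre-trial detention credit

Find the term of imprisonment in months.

122 months

Obstruction enhancement: +38 months
Prior conviction enhancement: +27 months
Adjusted term: 116 months + 38 months + 27 months = 181 months
Acceptance of responsibility reduction: 10% of 181 months = 18 months (rounded down)
After reduction: 181 − 18 = 163 months
Less pre-trial detention credit: 163 months − 41 months = 122 months
Minimum 76 months: 122 months meets the minimum, no increase.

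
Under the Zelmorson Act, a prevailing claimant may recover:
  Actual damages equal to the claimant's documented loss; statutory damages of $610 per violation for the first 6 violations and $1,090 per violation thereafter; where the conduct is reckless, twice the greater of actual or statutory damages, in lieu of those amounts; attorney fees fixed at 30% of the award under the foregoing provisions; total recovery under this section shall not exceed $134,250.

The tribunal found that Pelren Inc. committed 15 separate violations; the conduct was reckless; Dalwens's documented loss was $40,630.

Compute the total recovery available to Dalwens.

$105,638

First 6 violations: 6 × $610 = $3,660
Remaining violations: (15 − 6) × $1,090 = $9,810
Statutory damages: $3,660 + $9,810 = $13,470
Greater of actual damages ($40,630) or statutory damages ($13,470): $40,630
Doubled: 2 × $40,630 = $81,260
Attorney fees: 30% of $81,260 = $24,378
Total before cap: $81,260 + $24,378 = $105,638
Cap at $134,250: $105,638 is within the cap, no reduction.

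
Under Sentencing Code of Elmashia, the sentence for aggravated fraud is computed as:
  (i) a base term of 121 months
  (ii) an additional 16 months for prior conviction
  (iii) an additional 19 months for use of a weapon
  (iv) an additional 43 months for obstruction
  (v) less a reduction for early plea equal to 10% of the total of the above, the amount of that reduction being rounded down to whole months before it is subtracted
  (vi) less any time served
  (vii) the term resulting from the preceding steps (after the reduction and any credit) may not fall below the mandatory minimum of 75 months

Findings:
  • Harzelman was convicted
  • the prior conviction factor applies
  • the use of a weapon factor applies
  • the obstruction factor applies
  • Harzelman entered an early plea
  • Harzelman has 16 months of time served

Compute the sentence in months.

Prior conviction enhancement: +16 months
Use of a weapon enhancement: +19 months
Obstruction enhancement: +43 months
Adjusted term: 121 months + 16 months + 19 months + 43 months = 199 months
Early plea reduction: 10% of 199 months = 19 months (rounded down)
After reduction: 199 − 19 = 180 months
Less time served: 180 months − 16 months = 164 months
Minimum 75 months: 164 months meets the minimum, no increase.

164 months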